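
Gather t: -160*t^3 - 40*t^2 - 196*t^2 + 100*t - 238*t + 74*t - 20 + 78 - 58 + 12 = -160*t^3 - 236*t^2 - 64*t + 12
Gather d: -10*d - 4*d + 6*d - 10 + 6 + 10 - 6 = -8*d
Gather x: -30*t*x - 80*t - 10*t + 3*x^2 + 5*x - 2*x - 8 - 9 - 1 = -90*t + 3*x^2 + x*(3 - 30*t) - 18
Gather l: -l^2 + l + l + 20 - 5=-l^2 + 2*l + 15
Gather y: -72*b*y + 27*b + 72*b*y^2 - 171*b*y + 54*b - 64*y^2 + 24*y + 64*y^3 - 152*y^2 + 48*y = 81*b + 64*y^3 + y^2*(72*b - 216) + y*(72 - 243*b)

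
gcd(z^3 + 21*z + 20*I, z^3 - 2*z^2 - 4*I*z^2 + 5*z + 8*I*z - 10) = z^2 - 4*I*z + 5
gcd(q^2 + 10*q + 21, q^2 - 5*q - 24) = q + 3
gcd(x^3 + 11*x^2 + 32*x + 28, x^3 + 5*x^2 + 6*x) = x + 2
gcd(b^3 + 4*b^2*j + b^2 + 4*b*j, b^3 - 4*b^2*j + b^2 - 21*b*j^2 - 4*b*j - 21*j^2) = b + 1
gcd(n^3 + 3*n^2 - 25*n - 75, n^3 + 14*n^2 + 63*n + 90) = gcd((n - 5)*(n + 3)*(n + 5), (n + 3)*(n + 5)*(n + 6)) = n^2 + 8*n + 15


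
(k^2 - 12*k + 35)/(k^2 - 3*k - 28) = (k - 5)/(k + 4)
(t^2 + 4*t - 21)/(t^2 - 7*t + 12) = (t + 7)/(t - 4)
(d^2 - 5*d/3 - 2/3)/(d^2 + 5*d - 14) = (d + 1/3)/(d + 7)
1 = 1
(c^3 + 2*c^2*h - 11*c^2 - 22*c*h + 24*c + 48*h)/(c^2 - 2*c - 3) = (c^2 + 2*c*h - 8*c - 16*h)/(c + 1)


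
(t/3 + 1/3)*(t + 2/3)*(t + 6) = t^3/3 + 23*t^2/9 + 32*t/9 + 4/3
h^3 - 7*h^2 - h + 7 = (h - 7)*(h - 1)*(h + 1)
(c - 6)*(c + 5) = c^2 - c - 30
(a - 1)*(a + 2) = a^2 + a - 2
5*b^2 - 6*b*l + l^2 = (-5*b + l)*(-b + l)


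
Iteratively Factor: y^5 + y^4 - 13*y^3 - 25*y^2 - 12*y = (y + 3)*(y^4 - 2*y^3 - 7*y^2 - 4*y) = (y + 1)*(y + 3)*(y^3 - 3*y^2 - 4*y) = y*(y + 1)*(y + 3)*(y^2 - 3*y - 4) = y*(y + 1)^2*(y + 3)*(y - 4)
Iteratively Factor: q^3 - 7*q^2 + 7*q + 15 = (q - 5)*(q^2 - 2*q - 3) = (q - 5)*(q - 3)*(q + 1)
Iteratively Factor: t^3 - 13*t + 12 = (t - 3)*(t^2 + 3*t - 4) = (t - 3)*(t - 1)*(t + 4)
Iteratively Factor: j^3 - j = (j + 1)*(j^2 - j) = (j - 1)*(j + 1)*(j)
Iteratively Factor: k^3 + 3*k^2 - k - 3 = (k + 3)*(k^2 - 1) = (k + 1)*(k + 3)*(k - 1)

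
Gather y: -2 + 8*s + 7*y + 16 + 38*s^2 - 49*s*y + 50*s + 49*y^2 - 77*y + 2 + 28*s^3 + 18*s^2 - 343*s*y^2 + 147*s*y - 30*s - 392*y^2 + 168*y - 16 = 28*s^3 + 56*s^2 + 28*s + y^2*(-343*s - 343) + y*(98*s + 98)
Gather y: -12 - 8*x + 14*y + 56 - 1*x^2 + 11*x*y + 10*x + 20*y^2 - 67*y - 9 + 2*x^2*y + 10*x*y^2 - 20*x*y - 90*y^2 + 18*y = -x^2 + 2*x + y^2*(10*x - 70) + y*(2*x^2 - 9*x - 35) + 35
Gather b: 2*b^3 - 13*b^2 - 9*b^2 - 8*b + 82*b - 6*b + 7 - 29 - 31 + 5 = 2*b^3 - 22*b^2 + 68*b - 48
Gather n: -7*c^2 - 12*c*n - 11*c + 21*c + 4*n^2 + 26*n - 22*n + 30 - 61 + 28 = -7*c^2 + 10*c + 4*n^2 + n*(4 - 12*c) - 3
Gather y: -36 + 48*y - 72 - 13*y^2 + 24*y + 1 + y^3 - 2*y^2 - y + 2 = y^3 - 15*y^2 + 71*y - 105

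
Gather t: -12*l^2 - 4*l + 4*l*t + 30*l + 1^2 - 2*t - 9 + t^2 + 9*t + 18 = -12*l^2 + 26*l + t^2 + t*(4*l + 7) + 10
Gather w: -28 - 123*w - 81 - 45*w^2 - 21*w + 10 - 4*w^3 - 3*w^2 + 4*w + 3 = -4*w^3 - 48*w^2 - 140*w - 96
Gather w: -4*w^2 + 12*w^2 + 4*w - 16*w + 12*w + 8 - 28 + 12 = 8*w^2 - 8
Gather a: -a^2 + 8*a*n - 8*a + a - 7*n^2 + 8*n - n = -a^2 + a*(8*n - 7) - 7*n^2 + 7*n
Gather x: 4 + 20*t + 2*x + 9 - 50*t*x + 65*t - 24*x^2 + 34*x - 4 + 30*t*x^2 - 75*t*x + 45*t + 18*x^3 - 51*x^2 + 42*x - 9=130*t + 18*x^3 + x^2*(30*t - 75) + x*(78 - 125*t)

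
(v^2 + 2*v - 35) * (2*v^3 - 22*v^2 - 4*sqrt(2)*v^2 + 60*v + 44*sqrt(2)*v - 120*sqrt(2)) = 2*v^5 - 18*v^4 - 4*sqrt(2)*v^4 - 54*v^3 + 36*sqrt(2)*v^3 + 108*sqrt(2)*v^2 + 890*v^2 - 1780*sqrt(2)*v - 2100*v + 4200*sqrt(2)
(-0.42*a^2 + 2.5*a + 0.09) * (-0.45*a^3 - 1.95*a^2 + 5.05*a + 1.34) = 0.189*a^5 - 0.306*a^4 - 7.0365*a^3 + 11.8867*a^2 + 3.8045*a + 0.1206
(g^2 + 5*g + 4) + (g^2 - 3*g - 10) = 2*g^2 + 2*g - 6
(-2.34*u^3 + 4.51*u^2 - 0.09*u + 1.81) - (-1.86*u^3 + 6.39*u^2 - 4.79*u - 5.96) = -0.48*u^3 - 1.88*u^2 + 4.7*u + 7.77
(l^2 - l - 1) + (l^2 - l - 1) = 2*l^2 - 2*l - 2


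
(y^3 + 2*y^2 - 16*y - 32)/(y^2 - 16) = y + 2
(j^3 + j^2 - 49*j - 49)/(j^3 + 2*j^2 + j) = (j^2 - 49)/(j*(j + 1))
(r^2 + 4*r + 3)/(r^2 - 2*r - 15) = (r + 1)/(r - 5)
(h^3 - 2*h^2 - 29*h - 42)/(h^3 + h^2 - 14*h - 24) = (h - 7)/(h - 4)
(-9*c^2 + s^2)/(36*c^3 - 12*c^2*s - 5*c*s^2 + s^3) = (-3*c + s)/(12*c^2 - 8*c*s + s^2)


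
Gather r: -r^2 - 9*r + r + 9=-r^2 - 8*r + 9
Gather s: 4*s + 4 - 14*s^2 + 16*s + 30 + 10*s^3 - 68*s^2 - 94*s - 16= 10*s^3 - 82*s^2 - 74*s + 18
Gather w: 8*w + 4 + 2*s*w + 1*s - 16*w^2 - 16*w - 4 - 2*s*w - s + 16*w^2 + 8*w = 0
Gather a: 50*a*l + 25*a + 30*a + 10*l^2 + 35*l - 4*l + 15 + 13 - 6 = a*(50*l + 55) + 10*l^2 + 31*l + 22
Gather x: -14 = -14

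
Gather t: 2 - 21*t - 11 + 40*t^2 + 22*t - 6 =40*t^2 + t - 15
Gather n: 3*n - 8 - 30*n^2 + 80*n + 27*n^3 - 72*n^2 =27*n^3 - 102*n^2 + 83*n - 8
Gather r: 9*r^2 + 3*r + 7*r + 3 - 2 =9*r^2 + 10*r + 1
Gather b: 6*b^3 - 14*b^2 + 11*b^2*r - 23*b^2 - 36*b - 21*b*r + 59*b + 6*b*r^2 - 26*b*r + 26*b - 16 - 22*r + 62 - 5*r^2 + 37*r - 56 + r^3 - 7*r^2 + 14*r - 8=6*b^3 + b^2*(11*r - 37) + b*(6*r^2 - 47*r + 49) + r^3 - 12*r^2 + 29*r - 18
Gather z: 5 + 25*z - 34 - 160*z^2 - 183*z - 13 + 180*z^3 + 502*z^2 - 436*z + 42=180*z^3 + 342*z^2 - 594*z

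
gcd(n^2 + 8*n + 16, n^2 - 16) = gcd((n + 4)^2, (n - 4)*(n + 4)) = n + 4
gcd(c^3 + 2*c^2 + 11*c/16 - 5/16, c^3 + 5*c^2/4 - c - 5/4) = c^2 + 9*c/4 + 5/4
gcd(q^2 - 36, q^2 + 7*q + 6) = q + 6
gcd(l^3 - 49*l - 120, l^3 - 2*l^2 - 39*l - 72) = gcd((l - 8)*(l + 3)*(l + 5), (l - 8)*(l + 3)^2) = l^2 - 5*l - 24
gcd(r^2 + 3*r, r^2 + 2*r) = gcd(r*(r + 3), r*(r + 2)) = r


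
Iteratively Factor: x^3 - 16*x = (x + 4)*(x^2 - 4*x) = (x - 4)*(x + 4)*(x)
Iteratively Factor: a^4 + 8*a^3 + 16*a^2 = (a)*(a^3 + 8*a^2 + 16*a) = a^2*(a^2 + 8*a + 16) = a^2*(a + 4)*(a + 4)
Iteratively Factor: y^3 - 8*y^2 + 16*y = (y - 4)*(y^2 - 4*y) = (y - 4)^2*(y)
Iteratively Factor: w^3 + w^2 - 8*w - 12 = (w - 3)*(w^2 + 4*w + 4) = (w - 3)*(w + 2)*(w + 2)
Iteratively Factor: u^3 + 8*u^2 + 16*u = (u + 4)*(u^2 + 4*u) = u*(u + 4)*(u + 4)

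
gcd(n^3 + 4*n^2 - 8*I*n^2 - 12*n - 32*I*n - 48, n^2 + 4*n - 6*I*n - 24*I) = n^2 + n*(4 - 6*I) - 24*I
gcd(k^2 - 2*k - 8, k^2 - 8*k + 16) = k - 4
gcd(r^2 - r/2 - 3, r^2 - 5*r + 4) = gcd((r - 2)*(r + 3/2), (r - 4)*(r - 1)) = 1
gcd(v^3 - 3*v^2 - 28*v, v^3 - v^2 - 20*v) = v^2 + 4*v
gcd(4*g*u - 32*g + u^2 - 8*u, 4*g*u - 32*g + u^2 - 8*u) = 4*g*u - 32*g + u^2 - 8*u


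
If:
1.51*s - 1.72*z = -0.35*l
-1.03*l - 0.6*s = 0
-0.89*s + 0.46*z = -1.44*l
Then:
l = 0.00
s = 0.00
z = 0.00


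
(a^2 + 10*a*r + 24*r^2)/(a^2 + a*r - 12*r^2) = (-a - 6*r)/(-a + 3*r)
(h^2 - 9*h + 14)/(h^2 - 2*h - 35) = (h - 2)/(h + 5)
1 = 1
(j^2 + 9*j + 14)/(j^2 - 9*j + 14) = (j^2 + 9*j + 14)/(j^2 - 9*j + 14)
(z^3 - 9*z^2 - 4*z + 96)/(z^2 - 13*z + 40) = (z^2 - z - 12)/(z - 5)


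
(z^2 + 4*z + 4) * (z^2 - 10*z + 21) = z^4 - 6*z^3 - 15*z^2 + 44*z + 84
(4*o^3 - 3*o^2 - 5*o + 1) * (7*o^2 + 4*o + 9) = 28*o^5 - 5*o^4 - 11*o^3 - 40*o^2 - 41*o + 9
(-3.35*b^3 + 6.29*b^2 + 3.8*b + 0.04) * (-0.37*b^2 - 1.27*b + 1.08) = 1.2395*b^5 + 1.9272*b^4 - 13.0123*b^3 + 1.9524*b^2 + 4.0532*b + 0.0432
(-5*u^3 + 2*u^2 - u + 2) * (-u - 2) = 5*u^4 + 8*u^3 - 3*u^2 - 4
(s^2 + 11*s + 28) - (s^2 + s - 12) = 10*s + 40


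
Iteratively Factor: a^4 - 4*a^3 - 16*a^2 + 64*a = (a - 4)*(a^3 - 16*a) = (a - 4)^2*(a^2 + 4*a) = a*(a - 4)^2*(a + 4)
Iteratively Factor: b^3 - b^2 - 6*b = (b - 3)*(b^2 + 2*b) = (b - 3)*(b + 2)*(b)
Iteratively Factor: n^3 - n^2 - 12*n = (n)*(n^2 - n - 12) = n*(n + 3)*(n - 4)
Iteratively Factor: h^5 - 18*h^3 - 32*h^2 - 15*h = (h)*(h^4 - 18*h^2 - 32*h - 15) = h*(h + 1)*(h^3 - h^2 - 17*h - 15) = h*(h - 5)*(h + 1)*(h^2 + 4*h + 3) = h*(h - 5)*(h + 1)*(h + 3)*(h + 1)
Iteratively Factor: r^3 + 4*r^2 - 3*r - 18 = (r + 3)*(r^2 + r - 6) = (r + 3)^2*(r - 2)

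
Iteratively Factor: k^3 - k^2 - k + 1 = (k - 1)*(k^2 - 1) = (k - 1)^2*(k + 1)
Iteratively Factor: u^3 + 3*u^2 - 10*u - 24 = (u - 3)*(u^2 + 6*u + 8) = (u - 3)*(u + 2)*(u + 4)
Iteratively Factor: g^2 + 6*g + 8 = (g + 4)*(g + 2)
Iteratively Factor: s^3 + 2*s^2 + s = (s + 1)*(s^2 + s) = (s + 1)^2*(s)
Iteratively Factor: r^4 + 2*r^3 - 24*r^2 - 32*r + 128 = (r - 4)*(r^3 + 6*r^2 - 32) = (r - 4)*(r + 4)*(r^2 + 2*r - 8) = (r - 4)*(r + 4)^2*(r - 2)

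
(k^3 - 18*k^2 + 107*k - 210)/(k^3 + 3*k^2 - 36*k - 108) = (k^2 - 12*k + 35)/(k^2 + 9*k + 18)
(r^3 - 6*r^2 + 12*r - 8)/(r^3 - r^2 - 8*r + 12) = (r - 2)/(r + 3)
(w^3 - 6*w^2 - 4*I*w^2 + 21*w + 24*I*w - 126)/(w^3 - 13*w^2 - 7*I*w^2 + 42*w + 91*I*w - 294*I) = (w + 3*I)/(w - 7)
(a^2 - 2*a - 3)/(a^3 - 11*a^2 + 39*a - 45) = (a + 1)/(a^2 - 8*a + 15)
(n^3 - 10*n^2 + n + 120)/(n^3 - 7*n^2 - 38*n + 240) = (n + 3)/(n + 6)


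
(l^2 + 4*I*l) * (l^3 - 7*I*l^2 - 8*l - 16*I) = l^5 - 3*I*l^4 + 20*l^3 - 48*I*l^2 + 64*l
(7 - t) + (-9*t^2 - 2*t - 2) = -9*t^2 - 3*t + 5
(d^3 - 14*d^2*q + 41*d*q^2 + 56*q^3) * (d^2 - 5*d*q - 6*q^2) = d^5 - 19*d^4*q + 105*d^3*q^2 - 65*d^2*q^3 - 526*d*q^4 - 336*q^5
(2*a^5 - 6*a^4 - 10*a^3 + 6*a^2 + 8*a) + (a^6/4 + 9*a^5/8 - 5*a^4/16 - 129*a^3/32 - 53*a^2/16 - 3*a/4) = a^6/4 + 25*a^5/8 - 101*a^4/16 - 449*a^3/32 + 43*a^2/16 + 29*a/4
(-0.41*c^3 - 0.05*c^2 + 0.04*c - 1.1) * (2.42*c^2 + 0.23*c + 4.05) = -0.9922*c^5 - 0.2153*c^4 - 1.5752*c^3 - 2.8553*c^2 - 0.0910000000000001*c - 4.455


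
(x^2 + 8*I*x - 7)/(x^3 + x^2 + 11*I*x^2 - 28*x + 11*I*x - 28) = (x + I)/(x^2 + x*(1 + 4*I) + 4*I)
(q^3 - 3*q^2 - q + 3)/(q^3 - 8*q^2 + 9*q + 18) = (q - 1)/(q - 6)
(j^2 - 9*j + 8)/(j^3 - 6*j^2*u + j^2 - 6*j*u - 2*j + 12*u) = (8 - j)/(-j^2 + 6*j*u - 2*j + 12*u)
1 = 1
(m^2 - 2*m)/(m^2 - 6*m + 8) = m/(m - 4)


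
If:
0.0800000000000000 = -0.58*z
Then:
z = -0.14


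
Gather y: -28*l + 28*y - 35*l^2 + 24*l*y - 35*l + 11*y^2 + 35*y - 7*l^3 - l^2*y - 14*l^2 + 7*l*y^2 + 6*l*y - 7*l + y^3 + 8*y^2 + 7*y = -7*l^3 - 49*l^2 - 70*l + y^3 + y^2*(7*l + 19) + y*(-l^2 + 30*l + 70)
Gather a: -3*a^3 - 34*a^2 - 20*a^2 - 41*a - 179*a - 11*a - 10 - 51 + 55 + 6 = -3*a^3 - 54*a^2 - 231*a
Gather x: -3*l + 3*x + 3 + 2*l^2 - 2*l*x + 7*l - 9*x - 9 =2*l^2 + 4*l + x*(-2*l - 6) - 6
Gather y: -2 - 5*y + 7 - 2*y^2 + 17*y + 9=-2*y^2 + 12*y + 14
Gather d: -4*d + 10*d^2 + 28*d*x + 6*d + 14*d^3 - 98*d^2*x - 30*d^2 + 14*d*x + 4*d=14*d^3 + d^2*(-98*x - 20) + d*(42*x + 6)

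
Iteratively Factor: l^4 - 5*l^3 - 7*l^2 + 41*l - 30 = (l - 5)*(l^3 - 7*l + 6) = (l - 5)*(l - 2)*(l^2 + 2*l - 3) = (l - 5)*(l - 2)*(l + 3)*(l - 1)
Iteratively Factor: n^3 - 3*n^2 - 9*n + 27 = (n - 3)*(n^2 - 9) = (n - 3)^2*(n + 3)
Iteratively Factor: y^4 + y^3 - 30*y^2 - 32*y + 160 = (y + 4)*(y^3 - 3*y^2 - 18*y + 40) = (y - 2)*(y + 4)*(y^2 - y - 20) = (y - 2)*(y + 4)^2*(y - 5)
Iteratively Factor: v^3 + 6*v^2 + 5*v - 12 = (v + 4)*(v^2 + 2*v - 3) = (v + 3)*(v + 4)*(v - 1)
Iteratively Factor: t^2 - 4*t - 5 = (t + 1)*(t - 5)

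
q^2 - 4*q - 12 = (q - 6)*(q + 2)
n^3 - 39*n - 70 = (n - 7)*(n + 2)*(n + 5)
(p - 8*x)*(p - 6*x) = p^2 - 14*p*x + 48*x^2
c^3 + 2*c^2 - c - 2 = (c - 1)*(c + 1)*(c + 2)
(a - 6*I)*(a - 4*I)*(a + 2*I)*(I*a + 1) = I*a^4 + 9*a^3 - 12*I*a^2 + 44*a - 48*I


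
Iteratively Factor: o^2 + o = (o)*(o + 1)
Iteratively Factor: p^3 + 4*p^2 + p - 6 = (p - 1)*(p^2 + 5*p + 6) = (p - 1)*(p + 3)*(p + 2)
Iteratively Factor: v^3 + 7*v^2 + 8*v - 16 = (v - 1)*(v^2 + 8*v + 16) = (v - 1)*(v + 4)*(v + 4)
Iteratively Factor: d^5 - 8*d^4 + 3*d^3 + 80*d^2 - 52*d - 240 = (d - 4)*(d^4 - 4*d^3 - 13*d^2 + 28*d + 60) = (d - 4)*(d + 2)*(d^3 - 6*d^2 - d + 30) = (d - 4)*(d + 2)^2*(d^2 - 8*d + 15) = (d - 4)*(d - 3)*(d + 2)^2*(d - 5)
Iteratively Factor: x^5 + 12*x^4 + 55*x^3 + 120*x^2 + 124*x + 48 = (x + 4)*(x^4 + 8*x^3 + 23*x^2 + 28*x + 12) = (x + 3)*(x + 4)*(x^3 + 5*x^2 + 8*x + 4) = (x + 2)*(x + 3)*(x + 4)*(x^2 + 3*x + 2) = (x + 1)*(x + 2)*(x + 3)*(x + 4)*(x + 2)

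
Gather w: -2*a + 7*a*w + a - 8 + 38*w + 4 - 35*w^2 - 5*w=-a - 35*w^2 + w*(7*a + 33) - 4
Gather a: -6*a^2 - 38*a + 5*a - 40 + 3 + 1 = -6*a^2 - 33*a - 36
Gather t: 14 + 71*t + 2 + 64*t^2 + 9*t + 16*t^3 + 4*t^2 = 16*t^3 + 68*t^2 + 80*t + 16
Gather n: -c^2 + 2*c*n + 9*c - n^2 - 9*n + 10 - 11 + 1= -c^2 + 9*c - n^2 + n*(2*c - 9)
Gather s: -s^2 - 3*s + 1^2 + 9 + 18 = -s^2 - 3*s + 28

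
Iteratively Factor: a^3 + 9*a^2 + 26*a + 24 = (a + 4)*(a^2 + 5*a + 6) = (a + 2)*(a + 4)*(a + 3)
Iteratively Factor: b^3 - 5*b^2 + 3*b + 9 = (b + 1)*(b^2 - 6*b + 9) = (b - 3)*(b + 1)*(b - 3)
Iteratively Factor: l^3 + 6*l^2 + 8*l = (l + 2)*(l^2 + 4*l) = l*(l + 2)*(l + 4)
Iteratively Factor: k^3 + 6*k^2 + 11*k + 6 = (k + 3)*(k^2 + 3*k + 2) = (k + 2)*(k + 3)*(k + 1)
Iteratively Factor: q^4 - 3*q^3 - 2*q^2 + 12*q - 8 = (q + 2)*(q^3 - 5*q^2 + 8*q - 4) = (q - 2)*(q + 2)*(q^2 - 3*q + 2) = (q - 2)*(q - 1)*(q + 2)*(q - 2)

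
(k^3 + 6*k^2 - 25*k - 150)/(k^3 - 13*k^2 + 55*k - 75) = (k^2 + 11*k + 30)/(k^2 - 8*k + 15)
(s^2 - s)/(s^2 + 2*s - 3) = s/(s + 3)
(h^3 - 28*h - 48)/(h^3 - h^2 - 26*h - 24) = (h + 2)/(h + 1)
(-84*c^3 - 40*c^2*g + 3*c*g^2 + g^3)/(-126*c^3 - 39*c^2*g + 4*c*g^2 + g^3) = (2*c + g)/(3*c + g)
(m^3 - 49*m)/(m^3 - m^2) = (m^2 - 49)/(m*(m - 1))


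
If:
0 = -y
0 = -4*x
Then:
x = 0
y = 0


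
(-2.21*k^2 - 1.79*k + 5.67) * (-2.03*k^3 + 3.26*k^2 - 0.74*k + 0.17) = 4.4863*k^5 - 3.5709*k^4 - 15.7101*k^3 + 19.4331*k^2 - 4.5001*k + 0.9639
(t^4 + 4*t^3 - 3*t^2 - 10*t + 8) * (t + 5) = t^5 + 9*t^4 + 17*t^3 - 25*t^2 - 42*t + 40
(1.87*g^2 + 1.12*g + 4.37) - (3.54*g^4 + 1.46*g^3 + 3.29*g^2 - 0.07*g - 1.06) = -3.54*g^4 - 1.46*g^3 - 1.42*g^2 + 1.19*g + 5.43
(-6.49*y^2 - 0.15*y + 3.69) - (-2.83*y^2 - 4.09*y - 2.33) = -3.66*y^2 + 3.94*y + 6.02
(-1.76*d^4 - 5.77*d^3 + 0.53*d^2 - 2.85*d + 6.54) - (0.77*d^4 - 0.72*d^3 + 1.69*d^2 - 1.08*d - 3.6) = -2.53*d^4 - 5.05*d^3 - 1.16*d^2 - 1.77*d + 10.14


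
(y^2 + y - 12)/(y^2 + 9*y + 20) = (y - 3)/(y + 5)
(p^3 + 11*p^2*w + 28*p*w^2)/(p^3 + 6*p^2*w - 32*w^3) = p*(p + 7*w)/(p^2 + 2*p*w - 8*w^2)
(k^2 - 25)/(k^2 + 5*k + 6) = (k^2 - 25)/(k^2 + 5*k + 6)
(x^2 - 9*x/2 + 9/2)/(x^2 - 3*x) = (x - 3/2)/x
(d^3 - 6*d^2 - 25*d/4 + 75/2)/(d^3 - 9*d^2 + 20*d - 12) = (d^2 - 25/4)/(d^2 - 3*d + 2)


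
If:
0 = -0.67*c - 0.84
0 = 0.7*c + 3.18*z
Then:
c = -1.25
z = 0.28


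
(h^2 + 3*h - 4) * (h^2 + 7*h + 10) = h^4 + 10*h^3 + 27*h^2 + 2*h - 40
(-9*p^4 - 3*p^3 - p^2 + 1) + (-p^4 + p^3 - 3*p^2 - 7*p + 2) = -10*p^4 - 2*p^3 - 4*p^2 - 7*p + 3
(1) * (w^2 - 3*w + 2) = w^2 - 3*w + 2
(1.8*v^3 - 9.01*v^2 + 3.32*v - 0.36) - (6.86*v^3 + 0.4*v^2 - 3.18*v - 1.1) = -5.06*v^3 - 9.41*v^2 + 6.5*v + 0.74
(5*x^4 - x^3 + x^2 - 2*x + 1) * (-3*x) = -15*x^5 + 3*x^4 - 3*x^3 + 6*x^2 - 3*x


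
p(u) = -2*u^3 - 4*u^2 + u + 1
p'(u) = -6*u^2 - 8*u + 1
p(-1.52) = -2.74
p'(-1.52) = -0.70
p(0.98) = -3.74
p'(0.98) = -12.60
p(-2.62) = 6.89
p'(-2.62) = -19.23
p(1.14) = -6.02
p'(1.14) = -15.92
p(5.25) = -393.41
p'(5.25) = -206.38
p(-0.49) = -0.22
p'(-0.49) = 3.48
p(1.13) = -5.86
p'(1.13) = -15.70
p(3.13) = -96.39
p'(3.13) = -82.82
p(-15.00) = 5836.00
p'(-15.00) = -1229.00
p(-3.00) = 16.00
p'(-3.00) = -29.00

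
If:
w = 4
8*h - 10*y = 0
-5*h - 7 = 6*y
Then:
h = -5/7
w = 4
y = -4/7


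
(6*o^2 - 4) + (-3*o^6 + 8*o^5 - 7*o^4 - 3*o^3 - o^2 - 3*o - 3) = -3*o^6 + 8*o^5 - 7*o^4 - 3*o^3 + 5*o^2 - 3*o - 7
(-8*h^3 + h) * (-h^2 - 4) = 8*h^5 + 31*h^3 - 4*h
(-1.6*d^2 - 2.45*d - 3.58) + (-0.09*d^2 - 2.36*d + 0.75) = -1.69*d^2 - 4.81*d - 2.83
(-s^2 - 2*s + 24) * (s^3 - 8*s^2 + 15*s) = -s^5 + 6*s^4 + 25*s^3 - 222*s^2 + 360*s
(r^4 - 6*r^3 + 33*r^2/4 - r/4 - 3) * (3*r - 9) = 3*r^5 - 27*r^4 + 315*r^3/4 - 75*r^2 - 27*r/4 + 27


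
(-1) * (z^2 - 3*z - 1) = -z^2 + 3*z + 1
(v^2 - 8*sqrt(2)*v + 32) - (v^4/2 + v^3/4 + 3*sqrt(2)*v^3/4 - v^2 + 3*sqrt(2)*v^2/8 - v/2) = -v^4/2 - 3*sqrt(2)*v^3/4 - v^3/4 - 3*sqrt(2)*v^2/8 + 2*v^2 - 8*sqrt(2)*v + v/2 + 32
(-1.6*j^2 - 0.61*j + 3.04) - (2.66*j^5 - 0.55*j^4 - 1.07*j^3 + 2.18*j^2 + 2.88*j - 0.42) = -2.66*j^5 + 0.55*j^4 + 1.07*j^3 - 3.78*j^2 - 3.49*j + 3.46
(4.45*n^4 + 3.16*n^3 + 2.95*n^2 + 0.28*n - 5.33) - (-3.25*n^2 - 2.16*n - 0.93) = 4.45*n^4 + 3.16*n^3 + 6.2*n^2 + 2.44*n - 4.4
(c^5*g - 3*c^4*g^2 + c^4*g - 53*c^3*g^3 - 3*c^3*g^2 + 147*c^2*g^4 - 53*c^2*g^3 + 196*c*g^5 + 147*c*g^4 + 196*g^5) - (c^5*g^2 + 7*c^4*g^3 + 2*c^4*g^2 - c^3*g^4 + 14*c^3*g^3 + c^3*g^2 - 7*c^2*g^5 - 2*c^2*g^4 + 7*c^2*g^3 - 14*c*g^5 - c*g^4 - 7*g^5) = -c^5*g^2 + c^5*g - 7*c^4*g^3 - 5*c^4*g^2 + c^4*g + c^3*g^4 - 67*c^3*g^3 - 4*c^3*g^2 + 7*c^2*g^5 + 149*c^2*g^4 - 60*c^2*g^3 + 210*c*g^5 + 148*c*g^4 + 203*g^5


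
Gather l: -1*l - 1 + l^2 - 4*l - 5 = l^2 - 5*l - 6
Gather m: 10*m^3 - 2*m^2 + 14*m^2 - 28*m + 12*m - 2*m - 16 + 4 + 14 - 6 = 10*m^3 + 12*m^2 - 18*m - 4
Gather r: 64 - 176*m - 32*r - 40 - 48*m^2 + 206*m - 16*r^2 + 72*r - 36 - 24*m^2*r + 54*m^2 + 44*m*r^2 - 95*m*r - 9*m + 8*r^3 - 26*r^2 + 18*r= 6*m^2 + 21*m + 8*r^3 + r^2*(44*m - 42) + r*(-24*m^2 - 95*m + 58) - 12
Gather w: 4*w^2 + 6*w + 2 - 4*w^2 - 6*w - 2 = 0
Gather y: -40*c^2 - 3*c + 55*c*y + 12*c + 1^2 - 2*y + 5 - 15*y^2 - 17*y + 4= -40*c^2 + 9*c - 15*y^2 + y*(55*c - 19) + 10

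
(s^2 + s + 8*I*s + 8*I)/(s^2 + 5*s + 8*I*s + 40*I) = (s + 1)/(s + 5)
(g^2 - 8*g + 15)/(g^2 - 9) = (g - 5)/(g + 3)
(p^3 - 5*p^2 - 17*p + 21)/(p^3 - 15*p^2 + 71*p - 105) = (p^2 + 2*p - 3)/(p^2 - 8*p + 15)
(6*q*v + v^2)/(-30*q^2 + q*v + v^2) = -v/(5*q - v)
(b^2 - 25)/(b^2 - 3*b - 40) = (b - 5)/(b - 8)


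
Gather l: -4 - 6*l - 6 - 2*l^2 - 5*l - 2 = -2*l^2 - 11*l - 12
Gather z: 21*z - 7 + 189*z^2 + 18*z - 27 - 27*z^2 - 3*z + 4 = 162*z^2 + 36*z - 30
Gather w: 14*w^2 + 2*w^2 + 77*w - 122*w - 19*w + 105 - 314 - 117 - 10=16*w^2 - 64*w - 336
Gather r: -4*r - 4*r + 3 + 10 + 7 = 20 - 8*r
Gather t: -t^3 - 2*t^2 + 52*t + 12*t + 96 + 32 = -t^3 - 2*t^2 + 64*t + 128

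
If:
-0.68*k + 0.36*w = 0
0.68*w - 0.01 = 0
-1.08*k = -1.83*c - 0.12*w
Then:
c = 0.00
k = 0.01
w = 0.01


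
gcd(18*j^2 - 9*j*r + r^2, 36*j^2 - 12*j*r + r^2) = -6*j + r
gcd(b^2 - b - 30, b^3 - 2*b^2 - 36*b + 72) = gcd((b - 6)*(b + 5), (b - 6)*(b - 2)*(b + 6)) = b - 6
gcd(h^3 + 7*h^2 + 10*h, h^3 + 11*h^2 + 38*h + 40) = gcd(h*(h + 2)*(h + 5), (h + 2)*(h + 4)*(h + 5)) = h^2 + 7*h + 10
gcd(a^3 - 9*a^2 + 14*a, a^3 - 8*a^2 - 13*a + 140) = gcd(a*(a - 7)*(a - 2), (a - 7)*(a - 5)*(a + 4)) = a - 7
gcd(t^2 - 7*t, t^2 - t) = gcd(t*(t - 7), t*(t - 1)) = t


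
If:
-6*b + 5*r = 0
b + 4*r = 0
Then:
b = 0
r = 0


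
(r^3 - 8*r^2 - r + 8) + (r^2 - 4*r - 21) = r^3 - 7*r^2 - 5*r - 13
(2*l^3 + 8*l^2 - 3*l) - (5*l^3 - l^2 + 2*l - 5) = -3*l^3 + 9*l^2 - 5*l + 5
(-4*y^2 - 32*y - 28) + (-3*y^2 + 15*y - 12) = -7*y^2 - 17*y - 40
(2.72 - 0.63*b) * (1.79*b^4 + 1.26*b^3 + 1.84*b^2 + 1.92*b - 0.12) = -1.1277*b^5 + 4.075*b^4 + 2.268*b^3 + 3.7952*b^2 + 5.298*b - 0.3264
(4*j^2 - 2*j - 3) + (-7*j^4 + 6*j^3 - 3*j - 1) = -7*j^4 + 6*j^3 + 4*j^2 - 5*j - 4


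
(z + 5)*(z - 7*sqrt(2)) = z^2 - 7*sqrt(2)*z + 5*z - 35*sqrt(2)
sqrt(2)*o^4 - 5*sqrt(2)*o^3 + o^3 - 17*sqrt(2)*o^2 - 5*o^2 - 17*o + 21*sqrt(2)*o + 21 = (o - 7)*(o - 1)*(o + 3)*(sqrt(2)*o + 1)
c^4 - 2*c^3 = c^3*(c - 2)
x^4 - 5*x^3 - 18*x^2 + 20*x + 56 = (x - 7)*(x - 2)*(x + 2)^2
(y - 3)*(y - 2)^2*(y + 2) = y^4 - 5*y^3 + 2*y^2 + 20*y - 24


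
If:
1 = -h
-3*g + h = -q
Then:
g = q/3 - 1/3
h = -1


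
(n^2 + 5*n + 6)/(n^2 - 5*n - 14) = (n + 3)/(n - 7)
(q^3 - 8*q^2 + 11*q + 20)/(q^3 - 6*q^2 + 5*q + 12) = (q - 5)/(q - 3)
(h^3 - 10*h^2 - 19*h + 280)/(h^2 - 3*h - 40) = h - 7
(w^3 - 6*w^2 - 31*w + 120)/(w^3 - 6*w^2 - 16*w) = (w^2 + 2*w - 15)/(w*(w + 2))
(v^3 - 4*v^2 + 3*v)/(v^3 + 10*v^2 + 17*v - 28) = v*(v - 3)/(v^2 + 11*v + 28)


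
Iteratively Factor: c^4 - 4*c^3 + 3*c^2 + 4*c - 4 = (c + 1)*(c^3 - 5*c^2 + 8*c - 4) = (c - 2)*(c + 1)*(c^2 - 3*c + 2) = (c - 2)*(c - 1)*(c + 1)*(c - 2)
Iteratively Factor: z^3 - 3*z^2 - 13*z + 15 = (z - 5)*(z^2 + 2*z - 3) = (z - 5)*(z + 3)*(z - 1)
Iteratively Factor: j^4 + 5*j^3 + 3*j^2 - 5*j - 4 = (j + 1)*(j^3 + 4*j^2 - j - 4) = (j + 1)*(j + 4)*(j^2 - 1) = (j - 1)*(j + 1)*(j + 4)*(j + 1)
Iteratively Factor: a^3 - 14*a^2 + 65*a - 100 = (a - 4)*(a^2 - 10*a + 25) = (a - 5)*(a - 4)*(a - 5)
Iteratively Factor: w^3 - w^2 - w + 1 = (w + 1)*(w^2 - 2*w + 1) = (w - 1)*(w + 1)*(w - 1)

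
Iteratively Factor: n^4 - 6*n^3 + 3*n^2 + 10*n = (n - 5)*(n^3 - n^2 - 2*n) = n*(n - 5)*(n^2 - n - 2) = n*(n - 5)*(n + 1)*(n - 2)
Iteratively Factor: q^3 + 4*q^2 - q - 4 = (q + 4)*(q^2 - 1) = (q + 1)*(q + 4)*(q - 1)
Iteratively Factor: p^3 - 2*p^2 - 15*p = (p - 5)*(p^2 + 3*p) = p*(p - 5)*(p + 3)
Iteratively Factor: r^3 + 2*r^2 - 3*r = (r)*(r^2 + 2*r - 3) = r*(r + 3)*(r - 1)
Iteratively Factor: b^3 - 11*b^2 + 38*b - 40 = (b - 5)*(b^2 - 6*b + 8) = (b - 5)*(b - 4)*(b - 2)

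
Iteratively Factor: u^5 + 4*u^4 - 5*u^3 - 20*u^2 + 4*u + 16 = (u - 1)*(u^4 + 5*u^3 - 20*u - 16) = (u - 1)*(u + 1)*(u^3 + 4*u^2 - 4*u - 16) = (u - 2)*(u - 1)*(u + 1)*(u^2 + 6*u + 8) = (u - 2)*(u - 1)*(u + 1)*(u + 2)*(u + 4)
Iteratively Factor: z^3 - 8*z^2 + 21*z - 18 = (z - 3)*(z^2 - 5*z + 6) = (z - 3)*(z - 2)*(z - 3)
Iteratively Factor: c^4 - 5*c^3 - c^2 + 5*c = (c - 5)*(c^3 - c) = c*(c - 5)*(c^2 - 1) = c*(c - 5)*(c - 1)*(c + 1)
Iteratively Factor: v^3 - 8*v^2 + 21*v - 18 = (v - 3)*(v^2 - 5*v + 6) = (v - 3)*(v - 2)*(v - 3)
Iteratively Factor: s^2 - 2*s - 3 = (s - 3)*(s + 1)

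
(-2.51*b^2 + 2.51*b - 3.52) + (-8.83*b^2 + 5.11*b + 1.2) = -11.34*b^2 + 7.62*b - 2.32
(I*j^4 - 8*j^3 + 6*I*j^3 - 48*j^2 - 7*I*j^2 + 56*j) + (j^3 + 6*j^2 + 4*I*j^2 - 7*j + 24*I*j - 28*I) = I*j^4 - 7*j^3 + 6*I*j^3 - 42*j^2 - 3*I*j^2 + 49*j + 24*I*j - 28*I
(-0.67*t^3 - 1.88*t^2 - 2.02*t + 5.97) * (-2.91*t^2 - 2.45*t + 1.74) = 1.9497*t^5 + 7.1123*t^4 + 9.3184*t^3 - 15.6949*t^2 - 18.1413*t + 10.3878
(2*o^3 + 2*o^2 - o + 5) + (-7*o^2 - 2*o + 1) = 2*o^3 - 5*o^2 - 3*o + 6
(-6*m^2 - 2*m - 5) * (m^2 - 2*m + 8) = -6*m^4 + 10*m^3 - 49*m^2 - 6*m - 40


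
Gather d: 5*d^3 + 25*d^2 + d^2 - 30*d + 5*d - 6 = 5*d^3 + 26*d^2 - 25*d - 6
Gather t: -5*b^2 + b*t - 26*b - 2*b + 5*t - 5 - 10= -5*b^2 - 28*b + t*(b + 5) - 15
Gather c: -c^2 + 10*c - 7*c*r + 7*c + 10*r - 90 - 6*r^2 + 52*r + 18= -c^2 + c*(17 - 7*r) - 6*r^2 + 62*r - 72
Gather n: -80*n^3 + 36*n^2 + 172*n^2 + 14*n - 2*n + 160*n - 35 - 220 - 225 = -80*n^3 + 208*n^2 + 172*n - 480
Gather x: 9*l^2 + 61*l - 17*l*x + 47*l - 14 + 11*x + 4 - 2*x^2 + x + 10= 9*l^2 + 108*l - 2*x^2 + x*(12 - 17*l)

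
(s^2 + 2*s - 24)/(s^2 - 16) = (s + 6)/(s + 4)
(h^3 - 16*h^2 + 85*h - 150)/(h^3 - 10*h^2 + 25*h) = (h - 6)/h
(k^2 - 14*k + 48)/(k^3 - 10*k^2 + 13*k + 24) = (k - 6)/(k^2 - 2*k - 3)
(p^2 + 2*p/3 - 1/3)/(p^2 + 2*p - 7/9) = 3*(p + 1)/(3*p + 7)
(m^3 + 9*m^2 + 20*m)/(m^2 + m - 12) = m*(m + 5)/(m - 3)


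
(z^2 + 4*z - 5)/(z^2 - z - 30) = (z - 1)/(z - 6)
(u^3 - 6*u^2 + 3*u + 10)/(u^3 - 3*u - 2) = (u - 5)/(u + 1)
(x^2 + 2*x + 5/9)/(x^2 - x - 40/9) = (3*x + 1)/(3*x - 8)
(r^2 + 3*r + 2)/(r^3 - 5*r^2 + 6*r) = (r^2 + 3*r + 2)/(r*(r^2 - 5*r + 6))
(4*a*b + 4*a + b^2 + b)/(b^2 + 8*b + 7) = (4*a + b)/(b + 7)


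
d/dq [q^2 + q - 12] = 2*q + 1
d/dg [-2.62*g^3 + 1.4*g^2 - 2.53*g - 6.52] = -7.86*g^2 + 2.8*g - 2.53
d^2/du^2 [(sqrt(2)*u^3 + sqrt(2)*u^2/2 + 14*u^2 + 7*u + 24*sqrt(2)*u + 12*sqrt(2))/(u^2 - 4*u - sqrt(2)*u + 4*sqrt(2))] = 4*(36*u^3 + 29*sqrt(2)*u^3 - 78*sqrt(2)*u^2 - 54*u^2 - 324*u - 66*sqrt(2)*u + 268*sqrt(2) + 684)/(u^6 - 12*u^5 - 3*sqrt(2)*u^5 + 36*sqrt(2)*u^4 + 54*u^4 - 146*sqrt(2)*u^3 - 136*u^3 + 288*u^2 + 216*sqrt(2)*u^2 - 384*u - 96*sqrt(2)*u + 128*sqrt(2))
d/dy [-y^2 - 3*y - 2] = -2*y - 3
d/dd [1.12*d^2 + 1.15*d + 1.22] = 2.24*d + 1.15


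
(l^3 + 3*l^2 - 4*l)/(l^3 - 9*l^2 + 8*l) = (l + 4)/(l - 8)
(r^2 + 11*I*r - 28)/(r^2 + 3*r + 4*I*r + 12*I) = (r + 7*I)/(r + 3)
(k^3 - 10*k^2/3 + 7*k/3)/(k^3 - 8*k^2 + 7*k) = (k - 7/3)/(k - 7)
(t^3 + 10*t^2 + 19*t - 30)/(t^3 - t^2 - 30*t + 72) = (t^2 + 4*t - 5)/(t^2 - 7*t + 12)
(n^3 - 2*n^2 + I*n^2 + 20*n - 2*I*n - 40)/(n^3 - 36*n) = (n^3 + n^2*(-2 + I) + 2*n*(10 - I) - 40)/(n*(n^2 - 36))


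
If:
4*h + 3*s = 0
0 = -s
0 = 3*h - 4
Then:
No Solution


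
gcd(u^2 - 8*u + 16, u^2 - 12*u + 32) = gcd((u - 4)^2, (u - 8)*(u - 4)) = u - 4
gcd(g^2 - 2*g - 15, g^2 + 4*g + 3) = g + 3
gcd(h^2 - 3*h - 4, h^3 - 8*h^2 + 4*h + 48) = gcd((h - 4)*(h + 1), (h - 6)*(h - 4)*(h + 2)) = h - 4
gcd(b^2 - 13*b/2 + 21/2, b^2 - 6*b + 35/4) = b - 7/2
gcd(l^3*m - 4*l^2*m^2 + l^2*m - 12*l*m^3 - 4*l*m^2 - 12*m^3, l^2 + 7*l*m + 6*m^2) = 1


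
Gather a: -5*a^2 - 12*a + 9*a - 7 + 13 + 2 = -5*a^2 - 3*a + 8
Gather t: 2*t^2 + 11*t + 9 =2*t^2 + 11*t + 9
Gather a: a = a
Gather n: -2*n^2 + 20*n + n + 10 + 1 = -2*n^2 + 21*n + 11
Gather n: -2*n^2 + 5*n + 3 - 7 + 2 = -2*n^2 + 5*n - 2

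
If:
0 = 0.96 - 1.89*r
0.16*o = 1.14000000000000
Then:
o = 7.12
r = 0.51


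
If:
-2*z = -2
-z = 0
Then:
No Solution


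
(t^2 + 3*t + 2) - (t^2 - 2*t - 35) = 5*t + 37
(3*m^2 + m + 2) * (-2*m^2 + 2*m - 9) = -6*m^4 + 4*m^3 - 29*m^2 - 5*m - 18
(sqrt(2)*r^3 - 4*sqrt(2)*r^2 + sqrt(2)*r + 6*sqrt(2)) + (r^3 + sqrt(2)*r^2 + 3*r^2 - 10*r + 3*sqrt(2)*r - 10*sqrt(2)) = r^3 + sqrt(2)*r^3 - 3*sqrt(2)*r^2 + 3*r^2 - 10*r + 4*sqrt(2)*r - 4*sqrt(2)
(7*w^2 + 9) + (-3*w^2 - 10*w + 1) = 4*w^2 - 10*w + 10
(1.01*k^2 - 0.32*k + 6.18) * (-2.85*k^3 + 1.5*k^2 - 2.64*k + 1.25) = -2.8785*k^5 + 2.427*k^4 - 20.7594*k^3 + 11.3773*k^2 - 16.7152*k + 7.725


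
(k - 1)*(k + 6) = k^2 + 5*k - 6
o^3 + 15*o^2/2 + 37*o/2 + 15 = (o + 2)*(o + 5/2)*(o + 3)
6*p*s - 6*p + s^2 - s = (6*p + s)*(s - 1)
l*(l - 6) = l^2 - 6*l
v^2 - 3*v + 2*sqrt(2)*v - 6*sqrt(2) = (v - 3)*(v + 2*sqrt(2))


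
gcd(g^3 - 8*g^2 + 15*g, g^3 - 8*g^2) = g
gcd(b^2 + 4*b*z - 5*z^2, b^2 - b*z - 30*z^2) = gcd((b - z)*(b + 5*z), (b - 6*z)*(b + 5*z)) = b + 5*z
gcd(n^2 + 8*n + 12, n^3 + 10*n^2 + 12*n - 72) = n + 6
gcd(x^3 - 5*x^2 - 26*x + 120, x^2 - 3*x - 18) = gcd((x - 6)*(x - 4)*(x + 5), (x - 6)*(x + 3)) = x - 6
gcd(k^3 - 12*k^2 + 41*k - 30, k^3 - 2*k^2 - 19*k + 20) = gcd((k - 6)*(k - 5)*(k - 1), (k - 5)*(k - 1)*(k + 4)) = k^2 - 6*k + 5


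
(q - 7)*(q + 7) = q^2 - 49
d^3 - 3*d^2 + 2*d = d*(d - 2)*(d - 1)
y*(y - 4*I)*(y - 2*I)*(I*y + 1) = I*y^4 + 7*y^3 - 14*I*y^2 - 8*y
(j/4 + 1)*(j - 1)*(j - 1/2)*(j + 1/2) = j^4/4 + 3*j^3/4 - 17*j^2/16 - 3*j/16 + 1/4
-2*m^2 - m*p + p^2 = (-2*m + p)*(m + p)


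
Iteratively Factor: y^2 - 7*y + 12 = (y - 3)*(y - 4)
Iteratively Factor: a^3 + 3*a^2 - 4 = (a + 2)*(a^2 + a - 2) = (a - 1)*(a + 2)*(a + 2)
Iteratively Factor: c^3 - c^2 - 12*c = (c)*(c^2 - c - 12) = c*(c + 3)*(c - 4)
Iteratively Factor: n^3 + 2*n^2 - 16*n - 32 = (n - 4)*(n^2 + 6*n + 8) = (n - 4)*(n + 2)*(n + 4)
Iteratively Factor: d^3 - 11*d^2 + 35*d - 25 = (d - 1)*(d^2 - 10*d + 25) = (d - 5)*(d - 1)*(d - 5)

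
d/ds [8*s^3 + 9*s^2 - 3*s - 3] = 24*s^2 + 18*s - 3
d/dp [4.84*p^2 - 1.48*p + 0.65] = 9.68*p - 1.48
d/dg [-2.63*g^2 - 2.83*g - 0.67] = -5.26*g - 2.83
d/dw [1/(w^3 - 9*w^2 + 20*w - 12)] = (-3*w^2 + 18*w - 20)/(w^3 - 9*w^2 + 20*w - 12)^2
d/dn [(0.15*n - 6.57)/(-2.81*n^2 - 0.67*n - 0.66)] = (0.4215*n^2 - 36.9234*n - 4.5009)/(7.8961*n^4 + 3.7654*n^3 + 4.1581*n^2 + 0.8844*n + 0.4356)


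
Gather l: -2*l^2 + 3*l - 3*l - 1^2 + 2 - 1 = -2*l^2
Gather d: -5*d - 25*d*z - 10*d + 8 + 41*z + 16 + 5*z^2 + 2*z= d*(-25*z - 15) + 5*z^2 + 43*z + 24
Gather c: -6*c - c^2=-c^2 - 6*c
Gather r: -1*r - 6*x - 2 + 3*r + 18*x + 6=2*r + 12*x + 4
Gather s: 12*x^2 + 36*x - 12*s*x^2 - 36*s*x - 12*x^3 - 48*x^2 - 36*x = s*(-12*x^2 - 36*x) - 12*x^3 - 36*x^2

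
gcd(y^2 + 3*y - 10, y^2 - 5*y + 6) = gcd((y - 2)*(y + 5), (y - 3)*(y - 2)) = y - 2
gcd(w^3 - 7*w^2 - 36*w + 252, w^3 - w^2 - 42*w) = w^2 - w - 42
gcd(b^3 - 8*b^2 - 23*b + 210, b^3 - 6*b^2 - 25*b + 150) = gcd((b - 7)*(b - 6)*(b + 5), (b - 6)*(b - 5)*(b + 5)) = b^2 - b - 30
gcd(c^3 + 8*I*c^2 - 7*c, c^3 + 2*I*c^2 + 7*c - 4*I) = 1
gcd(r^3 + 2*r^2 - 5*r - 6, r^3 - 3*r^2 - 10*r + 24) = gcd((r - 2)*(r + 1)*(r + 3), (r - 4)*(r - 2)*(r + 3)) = r^2 + r - 6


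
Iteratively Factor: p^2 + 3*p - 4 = (p + 4)*(p - 1)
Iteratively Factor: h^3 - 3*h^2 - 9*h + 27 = (h - 3)*(h^2 - 9) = (h - 3)^2*(h + 3)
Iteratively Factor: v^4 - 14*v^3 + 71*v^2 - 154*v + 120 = (v - 2)*(v^3 - 12*v^2 + 47*v - 60) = (v - 3)*(v - 2)*(v^2 - 9*v + 20) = (v - 5)*(v - 3)*(v - 2)*(v - 4)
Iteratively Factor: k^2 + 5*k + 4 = (k + 4)*(k + 1)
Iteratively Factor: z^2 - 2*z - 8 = (z - 4)*(z + 2)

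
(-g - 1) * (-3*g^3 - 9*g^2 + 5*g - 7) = 3*g^4 + 12*g^3 + 4*g^2 + 2*g + 7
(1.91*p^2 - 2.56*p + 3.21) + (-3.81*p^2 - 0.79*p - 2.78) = -1.9*p^2 - 3.35*p + 0.43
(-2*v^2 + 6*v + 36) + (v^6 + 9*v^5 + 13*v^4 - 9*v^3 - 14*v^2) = v^6 + 9*v^5 + 13*v^4 - 9*v^3 - 16*v^2 + 6*v + 36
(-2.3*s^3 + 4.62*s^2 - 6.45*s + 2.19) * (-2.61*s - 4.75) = 6.003*s^4 - 1.1332*s^3 - 5.1105*s^2 + 24.9216*s - 10.4025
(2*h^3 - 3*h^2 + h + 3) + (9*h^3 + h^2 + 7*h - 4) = 11*h^3 - 2*h^2 + 8*h - 1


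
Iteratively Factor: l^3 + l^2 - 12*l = (l - 3)*(l^2 + 4*l) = l*(l - 3)*(l + 4)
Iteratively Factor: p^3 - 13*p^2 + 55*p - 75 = (p - 5)*(p^2 - 8*p + 15) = (p - 5)*(p - 3)*(p - 5)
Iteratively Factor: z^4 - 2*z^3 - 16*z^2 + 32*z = (z + 4)*(z^3 - 6*z^2 + 8*z) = z*(z + 4)*(z^2 - 6*z + 8) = z*(z - 2)*(z + 4)*(z - 4)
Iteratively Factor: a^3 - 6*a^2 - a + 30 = (a - 5)*(a^2 - a - 6) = (a - 5)*(a - 3)*(a + 2)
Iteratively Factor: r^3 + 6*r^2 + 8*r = (r + 4)*(r^2 + 2*r) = r*(r + 4)*(r + 2)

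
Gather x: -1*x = -x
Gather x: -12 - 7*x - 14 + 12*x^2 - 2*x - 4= 12*x^2 - 9*x - 30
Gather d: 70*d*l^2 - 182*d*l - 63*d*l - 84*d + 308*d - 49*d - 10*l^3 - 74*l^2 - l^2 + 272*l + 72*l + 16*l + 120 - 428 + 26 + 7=d*(70*l^2 - 245*l + 175) - 10*l^3 - 75*l^2 + 360*l - 275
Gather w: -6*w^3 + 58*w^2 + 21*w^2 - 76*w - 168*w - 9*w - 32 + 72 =-6*w^3 + 79*w^2 - 253*w + 40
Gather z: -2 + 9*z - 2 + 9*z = 18*z - 4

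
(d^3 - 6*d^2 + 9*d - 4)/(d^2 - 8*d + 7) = (d^2 - 5*d + 4)/(d - 7)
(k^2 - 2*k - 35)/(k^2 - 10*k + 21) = (k + 5)/(k - 3)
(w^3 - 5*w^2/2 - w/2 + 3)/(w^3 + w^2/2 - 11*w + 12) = (w + 1)/(w + 4)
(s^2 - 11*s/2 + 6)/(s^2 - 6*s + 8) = (s - 3/2)/(s - 2)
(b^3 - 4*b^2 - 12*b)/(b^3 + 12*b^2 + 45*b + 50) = b*(b - 6)/(b^2 + 10*b + 25)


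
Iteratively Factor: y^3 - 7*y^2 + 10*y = (y - 5)*(y^2 - 2*y) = y*(y - 5)*(y - 2)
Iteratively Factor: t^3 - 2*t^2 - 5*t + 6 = (t - 3)*(t^2 + t - 2) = (t - 3)*(t - 1)*(t + 2)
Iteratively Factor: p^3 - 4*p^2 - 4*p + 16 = (p - 4)*(p^2 - 4) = (p - 4)*(p + 2)*(p - 2)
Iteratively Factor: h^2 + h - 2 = (h - 1)*(h + 2)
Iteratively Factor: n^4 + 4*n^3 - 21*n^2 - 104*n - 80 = (n + 4)*(n^3 - 21*n - 20) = (n + 4)^2*(n^2 - 4*n - 5) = (n + 1)*(n + 4)^2*(n - 5)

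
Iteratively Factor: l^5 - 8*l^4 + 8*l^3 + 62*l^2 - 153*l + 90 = (l - 2)*(l^4 - 6*l^3 - 4*l^2 + 54*l - 45) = (l - 2)*(l + 3)*(l^3 - 9*l^2 + 23*l - 15) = (l - 2)*(l - 1)*(l + 3)*(l^2 - 8*l + 15) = (l - 3)*(l - 2)*(l - 1)*(l + 3)*(l - 5)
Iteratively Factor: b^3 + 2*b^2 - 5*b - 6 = (b + 1)*(b^2 + b - 6) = (b - 2)*(b + 1)*(b + 3)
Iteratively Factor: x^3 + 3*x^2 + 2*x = (x)*(x^2 + 3*x + 2) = x*(x + 2)*(x + 1)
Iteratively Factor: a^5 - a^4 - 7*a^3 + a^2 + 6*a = (a + 2)*(a^4 - 3*a^3 - a^2 + 3*a) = (a + 1)*(a + 2)*(a^3 - 4*a^2 + 3*a) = (a - 1)*(a + 1)*(a + 2)*(a^2 - 3*a) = (a - 3)*(a - 1)*(a + 1)*(a + 2)*(a)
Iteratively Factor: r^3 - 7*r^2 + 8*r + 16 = (r - 4)*(r^2 - 3*r - 4) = (r - 4)*(r + 1)*(r - 4)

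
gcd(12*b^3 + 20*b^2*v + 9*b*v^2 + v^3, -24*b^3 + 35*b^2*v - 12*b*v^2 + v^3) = 1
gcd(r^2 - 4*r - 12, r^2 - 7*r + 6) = r - 6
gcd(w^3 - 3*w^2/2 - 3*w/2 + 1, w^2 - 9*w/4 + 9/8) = 1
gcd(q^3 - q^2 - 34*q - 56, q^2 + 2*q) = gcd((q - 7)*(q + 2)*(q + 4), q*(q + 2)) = q + 2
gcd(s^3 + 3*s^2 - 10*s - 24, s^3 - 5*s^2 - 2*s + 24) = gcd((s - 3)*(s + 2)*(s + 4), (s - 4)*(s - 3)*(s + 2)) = s^2 - s - 6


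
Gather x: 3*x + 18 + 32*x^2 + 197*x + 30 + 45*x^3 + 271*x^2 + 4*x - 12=45*x^3 + 303*x^2 + 204*x + 36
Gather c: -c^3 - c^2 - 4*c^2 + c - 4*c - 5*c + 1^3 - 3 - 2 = -c^3 - 5*c^2 - 8*c - 4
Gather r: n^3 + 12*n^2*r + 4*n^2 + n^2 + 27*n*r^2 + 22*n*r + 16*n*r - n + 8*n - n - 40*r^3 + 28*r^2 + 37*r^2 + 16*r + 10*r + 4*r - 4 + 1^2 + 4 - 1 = n^3 + 5*n^2 + 6*n - 40*r^3 + r^2*(27*n + 65) + r*(12*n^2 + 38*n + 30)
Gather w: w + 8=w + 8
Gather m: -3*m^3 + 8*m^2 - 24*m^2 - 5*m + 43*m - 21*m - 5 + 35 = -3*m^3 - 16*m^2 + 17*m + 30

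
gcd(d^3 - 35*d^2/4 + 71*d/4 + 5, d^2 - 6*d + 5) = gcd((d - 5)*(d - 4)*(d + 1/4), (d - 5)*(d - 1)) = d - 5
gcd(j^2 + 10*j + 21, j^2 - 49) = j + 7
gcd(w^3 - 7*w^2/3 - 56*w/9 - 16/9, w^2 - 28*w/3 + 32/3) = 1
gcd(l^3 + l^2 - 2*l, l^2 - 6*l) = l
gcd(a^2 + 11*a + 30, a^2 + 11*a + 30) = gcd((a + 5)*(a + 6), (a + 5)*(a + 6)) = a^2 + 11*a + 30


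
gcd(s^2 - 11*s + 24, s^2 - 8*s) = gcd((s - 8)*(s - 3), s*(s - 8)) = s - 8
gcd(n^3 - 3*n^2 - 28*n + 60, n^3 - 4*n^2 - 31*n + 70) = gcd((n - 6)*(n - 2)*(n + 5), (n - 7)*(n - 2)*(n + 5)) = n^2 + 3*n - 10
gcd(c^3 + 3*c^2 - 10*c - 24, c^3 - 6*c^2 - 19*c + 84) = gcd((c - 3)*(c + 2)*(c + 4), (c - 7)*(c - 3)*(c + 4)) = c^2 + c - 12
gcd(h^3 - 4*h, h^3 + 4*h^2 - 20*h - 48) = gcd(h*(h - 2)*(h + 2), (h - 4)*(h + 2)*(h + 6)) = h + 2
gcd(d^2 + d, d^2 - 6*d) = d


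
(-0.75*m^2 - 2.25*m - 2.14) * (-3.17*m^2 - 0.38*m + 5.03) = 2.3775*m^4 + 7.4175*m^3 + 3.8663*m^2 - 10.5043*m - 10.7642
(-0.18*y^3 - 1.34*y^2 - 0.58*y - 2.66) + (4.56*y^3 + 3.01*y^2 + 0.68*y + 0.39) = 4.38*y^3 + 1.67*y^2 + 0.1*y - 2.27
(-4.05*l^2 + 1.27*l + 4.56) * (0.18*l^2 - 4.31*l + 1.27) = -0.729*l^4 + 17.6841*l^3 - 9.7964*l^2 - 18.0407*l + 5.7912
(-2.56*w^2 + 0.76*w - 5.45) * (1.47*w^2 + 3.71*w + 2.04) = -3.7632*w^4 - 8.3804*w^3 - 10.4143*w^2 - 18.6691*w - 11.118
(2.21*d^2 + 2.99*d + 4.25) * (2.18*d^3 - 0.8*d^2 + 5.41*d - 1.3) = 4.8178*d^5 + 4.7502*d^4 + 18.8291*d^3 + 9.9029*d^2 + 19.1055*d - 5.525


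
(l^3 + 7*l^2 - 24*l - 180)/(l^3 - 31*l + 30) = (l + 6)/(l - 1)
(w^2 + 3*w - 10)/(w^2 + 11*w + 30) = (w - 2)/(w + 6)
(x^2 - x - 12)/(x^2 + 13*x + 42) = (x^2 - x - 12)/(x^2 + 13*x + 42)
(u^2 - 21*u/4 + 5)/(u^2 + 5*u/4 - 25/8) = 2*(u - 4)/(2*u + 5)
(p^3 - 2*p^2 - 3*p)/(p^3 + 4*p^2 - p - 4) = p*(p - 3)/(p^2 + 3*p - 4)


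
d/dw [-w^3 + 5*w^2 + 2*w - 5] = -3*w^2 + 10*w + 2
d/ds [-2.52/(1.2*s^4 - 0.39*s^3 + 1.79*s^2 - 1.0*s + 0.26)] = (12.096*s^3 - 2.9484*s^2 + 9.0216*s - 2.52)/(1.2*s^4 - 0.39*s^3 + 1.79*s^2 - 1.0*s + 0.26)^2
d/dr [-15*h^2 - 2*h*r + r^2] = -2*h + 2*r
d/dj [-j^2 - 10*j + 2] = -2*j - 10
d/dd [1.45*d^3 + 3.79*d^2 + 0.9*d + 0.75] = 4.35*d^2 + 7.58*d + 0.9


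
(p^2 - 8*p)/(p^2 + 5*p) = (p - 8)/(p + 5)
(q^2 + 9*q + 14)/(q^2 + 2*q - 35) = (q + 2)/(q - 5)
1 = 1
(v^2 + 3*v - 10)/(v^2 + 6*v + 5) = (v - 2)/(v + 1)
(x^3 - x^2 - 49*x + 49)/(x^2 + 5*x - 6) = (x^2 - 49)/(x + 6)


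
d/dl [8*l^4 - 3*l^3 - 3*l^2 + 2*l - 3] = 32*l^3 - 9*l^2 - 6*l + 2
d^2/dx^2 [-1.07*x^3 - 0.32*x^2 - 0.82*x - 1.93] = -6.42*x - 0.64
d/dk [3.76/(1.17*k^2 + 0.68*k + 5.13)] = (-8.7984*k - 2.5568)/(1.17*k^2 + 0.68*k + 5.13)^2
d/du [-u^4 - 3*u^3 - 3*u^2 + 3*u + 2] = -4*u^3 - 9*u^2 - 6*u + 3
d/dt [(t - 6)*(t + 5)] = 2*t - 1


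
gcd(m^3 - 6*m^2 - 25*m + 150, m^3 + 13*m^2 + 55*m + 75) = m + 5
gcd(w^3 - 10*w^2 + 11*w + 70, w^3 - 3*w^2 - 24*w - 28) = w^2 - 5*w - 14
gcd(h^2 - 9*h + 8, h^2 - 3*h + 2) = h - 1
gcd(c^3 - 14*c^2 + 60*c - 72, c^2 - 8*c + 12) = c^2 - 8*c + 12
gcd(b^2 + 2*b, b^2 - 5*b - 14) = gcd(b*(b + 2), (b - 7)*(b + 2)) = b + 2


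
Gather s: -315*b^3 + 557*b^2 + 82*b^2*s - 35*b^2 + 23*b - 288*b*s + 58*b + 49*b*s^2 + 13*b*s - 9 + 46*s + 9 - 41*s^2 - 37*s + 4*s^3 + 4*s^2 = -315*b^3 + 522*b^2 + 81*b + 4*s^3 + s^2*(49*b - 37) + s*(82*b^2 - 275*b + 9)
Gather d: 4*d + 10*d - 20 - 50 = 14*d - 70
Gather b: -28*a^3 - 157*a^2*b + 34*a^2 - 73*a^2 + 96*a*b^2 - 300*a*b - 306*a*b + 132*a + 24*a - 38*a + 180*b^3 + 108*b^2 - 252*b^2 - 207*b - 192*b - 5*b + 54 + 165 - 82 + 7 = -28*a^3 - 39*a^2 + 118*a + 180*b^3 + b^2*(96*a - 144) + b*(-157*a^2 - 606*a - 404) + 144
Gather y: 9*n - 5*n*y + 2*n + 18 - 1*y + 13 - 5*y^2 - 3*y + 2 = 11*n - 5*y^2 + y*(-5*n - 4) + 33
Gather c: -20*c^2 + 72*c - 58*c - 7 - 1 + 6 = -20*c^2 + 14*c - 2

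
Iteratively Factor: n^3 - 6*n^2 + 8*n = (n)*(n^2 - 6*n + 8) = n*(n - 4)*(n - 2)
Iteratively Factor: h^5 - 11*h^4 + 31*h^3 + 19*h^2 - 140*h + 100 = (h - 1)*(h^4 - 10*h^3 + 21*h^2 + 40*h - 100) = (h - 5)*(h - 1)*(h^3 - 5*h^2 - 4*h + 20) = (h - 5)^2*(h - 1)*(h^2 - 4) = (h - 5)^2*(h - 1)*(h + 2)*(h - 2)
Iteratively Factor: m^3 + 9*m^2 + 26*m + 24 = (m + 2)*(m^2 + 7*m + 12) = (m + 2)*(m + 3)*(m + 4)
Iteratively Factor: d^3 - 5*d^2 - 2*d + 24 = (d - 3)*(d^2 - 2*d - 8) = (d - 3)*(d + 2)*(d - 4)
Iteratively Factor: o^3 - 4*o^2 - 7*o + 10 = (o - 1)*(o^2 - 3*o - 10) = (o - 5)*(o - 1)*(o + 2)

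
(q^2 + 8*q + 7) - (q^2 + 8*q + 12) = -5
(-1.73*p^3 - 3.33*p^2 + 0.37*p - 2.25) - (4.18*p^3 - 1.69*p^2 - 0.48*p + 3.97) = -5.91*p^3 - 1.64*p^2 + 0.85*p - 6.22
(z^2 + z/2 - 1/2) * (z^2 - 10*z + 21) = z^4 - 19*z^3/2 + 31*z^2/2 + 31*z/2 - 21/2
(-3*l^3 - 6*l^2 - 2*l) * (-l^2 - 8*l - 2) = 3*l^5 + 30*l^4 + 56*l^3 + 28*l^2 + 4*l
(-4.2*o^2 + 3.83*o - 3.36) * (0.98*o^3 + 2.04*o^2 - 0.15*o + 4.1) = -4.116*o^5 - 4.8146*o^4 + 5.1504*o^3 - 24.6489*o^2 + 16.207*o - 13.776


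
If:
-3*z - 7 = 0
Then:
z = -7/3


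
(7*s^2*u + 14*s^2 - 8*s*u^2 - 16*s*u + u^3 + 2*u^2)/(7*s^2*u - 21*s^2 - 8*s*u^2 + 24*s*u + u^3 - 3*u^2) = (u + 2)/(u - 3)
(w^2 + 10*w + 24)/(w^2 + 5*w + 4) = (w + 6)/(w + 1)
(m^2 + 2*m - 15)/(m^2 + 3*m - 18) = (m + 5)/(m + 6)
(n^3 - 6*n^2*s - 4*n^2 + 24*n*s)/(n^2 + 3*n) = (n^2 - 6*n*s - 4*n + 24*s)/(n + 3)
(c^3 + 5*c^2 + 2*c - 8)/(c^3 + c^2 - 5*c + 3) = (c^2 + 6*c + 8)/(c^2 + 2*c - 3)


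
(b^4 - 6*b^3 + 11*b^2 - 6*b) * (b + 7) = b^5 + b^4 - 31*b^3 + 71*b^2 - 42*b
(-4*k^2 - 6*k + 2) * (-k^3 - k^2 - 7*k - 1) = 4*k^5 + 10*k^4 + 32*k^3 + 44*k^2 - 8*k - 2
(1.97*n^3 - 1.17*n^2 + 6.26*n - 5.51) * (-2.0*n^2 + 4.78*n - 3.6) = -3.94*n^5 + 11.7566*n^4 - 25.2046*n^3 + 45.1548*n^2 - 48.8738*n + 19.836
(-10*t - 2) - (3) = -10*t - 5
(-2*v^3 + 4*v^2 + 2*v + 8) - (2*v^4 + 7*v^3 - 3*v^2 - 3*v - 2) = -2*v^4 - 9*v^3 + 7*v^2 + 5*v + 10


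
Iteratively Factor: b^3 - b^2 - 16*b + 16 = (b - 4)*(b^2 + 3*b - 4) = (b - 4)*(b - 1)*(b + 4)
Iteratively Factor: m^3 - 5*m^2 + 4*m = (m)*(m^2 - 5*m + 4) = m*(m - 1)*(m - 4)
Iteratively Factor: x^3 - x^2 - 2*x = (x - 2)*(x^2 + x) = (x - 2)*(x + 1)*(x)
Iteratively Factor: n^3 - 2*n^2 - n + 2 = (n - 1)*(n^2 - n - 2) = (n - 2)*(n - 1)*(n + 1)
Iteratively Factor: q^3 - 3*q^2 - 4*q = (q - 4)*(q^2 + q) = q*(q - 4)*(q + 1)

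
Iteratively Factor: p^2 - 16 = (p - 4)*(p + 4)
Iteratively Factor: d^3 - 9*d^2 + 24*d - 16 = (d - 4)*(d^2 - 5*d + 4) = (d - 4)*(d - 1)*(d - 4)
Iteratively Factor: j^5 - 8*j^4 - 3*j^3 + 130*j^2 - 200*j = (j - 5)*(j^4 - 3*j^3 - 18*j^2 + 40*j) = (j - 5)^2*(j^3 + 2*j^2 - 8*j) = (j - 5)^2*(j - 2)*(j^2 + 4*j) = j*(j - 5)^2*(j - 2)*(j + 4)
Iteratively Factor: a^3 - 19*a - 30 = (a - 5)*(a^2 + 5*a + 6) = (a - 5)*(a + 3)*(a + 2)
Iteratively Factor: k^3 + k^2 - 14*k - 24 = (k + 3)*(k^2 - 2*k - 8) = (k + 2)*(k + 3)*(k - 4)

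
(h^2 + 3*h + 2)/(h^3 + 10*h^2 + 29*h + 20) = (h + 2)/(h^2 + 9*h + 20)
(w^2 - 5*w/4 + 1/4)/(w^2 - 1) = (w - 1/4)/(w + 1)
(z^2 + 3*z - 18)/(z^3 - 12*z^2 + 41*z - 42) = (z + 6)/(z^2 - 9*z + 14)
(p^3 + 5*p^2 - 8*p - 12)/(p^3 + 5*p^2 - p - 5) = (p^2 + 4*p - 12)/(p^2 + 4*p - 5)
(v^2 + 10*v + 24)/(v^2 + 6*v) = (v + 4)/v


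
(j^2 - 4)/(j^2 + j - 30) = (j^2 - 4)/(j^2 + j - 30)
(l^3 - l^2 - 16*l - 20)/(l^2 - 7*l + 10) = (l^2 + 4*l + 4)/(l - 2)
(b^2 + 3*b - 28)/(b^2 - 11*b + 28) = (b + 7)/(b - 7)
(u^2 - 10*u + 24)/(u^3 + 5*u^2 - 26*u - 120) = (u^2 - 10*u + 24)/(u^3 + 5*u^2 - 26*u - 120)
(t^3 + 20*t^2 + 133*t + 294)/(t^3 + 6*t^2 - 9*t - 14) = (t^2 + 13*t + 42)/(t^2 - t - 2)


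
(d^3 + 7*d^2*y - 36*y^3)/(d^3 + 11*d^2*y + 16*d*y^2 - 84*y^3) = (d + 3*y)/(d + 7*y)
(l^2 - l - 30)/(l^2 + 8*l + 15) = (l - 6)/(l + 3)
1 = 1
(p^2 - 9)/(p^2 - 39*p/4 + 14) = 4*(p^2 - 9)/(4*p^2 - 39*p + 56)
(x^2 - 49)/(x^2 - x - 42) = (x + 7)/(x + 6)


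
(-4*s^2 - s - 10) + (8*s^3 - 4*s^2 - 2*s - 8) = 8*s^3 - 8*s^2 - 3*s - 18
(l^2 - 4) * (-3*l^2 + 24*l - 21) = -3*l^4 + 24*l^3 - 9*l^2 - 96*l + 84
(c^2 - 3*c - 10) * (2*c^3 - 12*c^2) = 2*c^5 - 18*c^4 + 16*c^3 + 120*c^2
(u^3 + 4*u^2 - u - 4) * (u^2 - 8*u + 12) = u^5 - 4*u^4 - 21*u^3 + 52*u^2 + 20*u - 48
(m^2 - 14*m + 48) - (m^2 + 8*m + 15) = 33 - 22*m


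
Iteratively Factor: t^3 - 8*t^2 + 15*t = (t - 3)*(t^2 - 5*t) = (t - 5)*(t - 3)*(t)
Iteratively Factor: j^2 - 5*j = (j - 5)*(j)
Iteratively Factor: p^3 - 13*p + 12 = (p + 4)*(p^2 - 4*p + 3) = (p - 1)*(p + 4)*(p - 3)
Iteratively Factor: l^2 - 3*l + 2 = (l - 2)*(l - 1)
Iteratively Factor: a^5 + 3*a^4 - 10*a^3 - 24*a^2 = (a)*(a^4 + 3*a^3 - 10*a^2 - 24*a) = a*(a + 2)*(a^3 + a^2 - 12*a) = a*(a - 3)*(a + 2)*(a^2 + 4*a) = a*(a - 3)*(a + 2)*(a + 4)*(a)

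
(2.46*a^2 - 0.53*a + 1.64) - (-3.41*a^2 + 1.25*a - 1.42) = 5.87*a^2 - 1.78*a + 3.06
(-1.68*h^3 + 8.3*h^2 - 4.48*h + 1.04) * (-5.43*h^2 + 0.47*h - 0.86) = 9.1224*h^5 - 45.8586*h^4 + 29.6722*h^3 - 14.8908*h^2 + 4.3416*h - 0.8944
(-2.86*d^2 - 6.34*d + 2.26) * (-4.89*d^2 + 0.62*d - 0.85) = 13.9854*d^4 + 29.2294*d^3 - 12.5512*d^2 + 6.7902*d - 1.921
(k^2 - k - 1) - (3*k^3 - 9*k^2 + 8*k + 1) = -3*k^3 + 10*k^2 - 9*k - 2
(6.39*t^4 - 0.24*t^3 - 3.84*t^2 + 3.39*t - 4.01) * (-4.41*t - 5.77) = -28.1799*t^5 - 35.8119*t^4 + 18.3192*t^3 + 7.2069*t^2 - 1.8762*t + 23.1377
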